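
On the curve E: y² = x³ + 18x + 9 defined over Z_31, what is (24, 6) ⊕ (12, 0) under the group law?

(24, 6) + (12, 0). λ = (0 - 6)/(12 - 24) ≡ 25/19 mod 31. 19⁻¹ ≡ 18 (mod 31) since 19·18 = 342 ≡ 1, so λ ≡ 16.
  x = λ² - 24 - 12 = 256 - 36 ≡ 3; y = λ·(24 - 3) - 6 ≡ 20. → (3, 20)

(3, 20)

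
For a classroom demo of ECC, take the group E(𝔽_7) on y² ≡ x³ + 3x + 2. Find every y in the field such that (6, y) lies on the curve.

x³ + 3x + 2 = 236 ≡ 5 (mod 7).
5 is a non-residue mod 7; no y exists.

none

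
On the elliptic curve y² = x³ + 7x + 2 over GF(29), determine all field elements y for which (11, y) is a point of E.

x³ + 7x + 2 = 1410 ≡ 18 (mod 29).
18 is a non-residue mod 29; no y exists.

none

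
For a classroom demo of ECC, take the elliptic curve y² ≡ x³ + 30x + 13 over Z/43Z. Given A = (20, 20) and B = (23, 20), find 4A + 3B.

(2, 34)

First 4A:
Double-and-add on 4 = (100)₂. Start with A = (20, 20) for the leading 1-bit.
double: tangent at (20, 20): λ = (3·20² + 30)/(2·20) ≡ 26/40. 40⁻¹ ≡ 14 (mod 43) since 40·14 = 560 ≡ 1, so λ ≡ 26·14 ≡ 20.
  x = λ² - 20 - 20 = 400 - 40 ≡ 16; y = λ·(20 - 16) - 20 ≡ 17. → (16, 17)
double: tangent at (16, 17): λ = (3·16² + 30)/(2·17) ≡ 24/34. 34⁻¹ ≡ 19 (mod 43), so λ ≡ 24·19 ≡ 26.
  x = λ² - 16 - 16 = 676 - 32 ≡ 42; y = λ·(16 - 42) - 17 ≡ 38. → (42, 38)
4A = (42, 38).
Next 3B:
Repeated addition: build up to 3B.
2B: tangent at (23, 20): λ = (3·23² + 30)/(2·20) ≡ 26/40. 40⁻¹ ≡ 14 (mod 43), so λ ≡ 26·14 ≡ 20.
  x = λ² - 23 - 23 = 400 - 46 ≡ 10; y = λ·(23 - 10) - 20 ≡ 25. → (10, 25)
3B: (10, 25) + (23, 20). λ = (20 - 25)/(23 - 10) ≡ 38/13 mod 43. 13⁻¹ ≡ 10 (mod 43), so λ ≡ 36.
  x = λ² - 10 - 23 = 1296 - 33 ≡ 16; y = λ·(10 - 16) - 25 ≡ 17. → (16, 17)
3B = (16, 17).
Finally 4A + 3B:
(42, 38) + (16, 17). λ = (17 - 38)/(16 - 42) ≡ 22/17 mod 43. 17⁻¹ ≡ 38 (mod 43) since 17·38 = 646 ≡ 1, so λ ≡ 19.
  x = λ² - 42 - 16 = 361 - 58 ≡ 2; y = λ·(42 - 2) - 38 ≡ 34. → (2, 34)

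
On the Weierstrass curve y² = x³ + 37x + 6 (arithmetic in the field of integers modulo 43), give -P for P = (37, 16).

(37, 27)

-(37, 16) = (37, -16 mod 43) = (37, 27).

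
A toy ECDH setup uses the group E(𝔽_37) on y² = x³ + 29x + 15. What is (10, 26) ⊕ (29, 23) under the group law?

(34, 7)

(10, 26) + (29, 23). λ = (23 - 26)/(29 - 10) ≡ 34/19 mod 37. 19⁻¹ ≡ 2 (mod 37), so λ ≡ 31.
  x = λ² - 10 - 29 = 961 - 39 ≡ 34; y = λ·(10 - 34) - 26 ≡ 7. → (34, 7)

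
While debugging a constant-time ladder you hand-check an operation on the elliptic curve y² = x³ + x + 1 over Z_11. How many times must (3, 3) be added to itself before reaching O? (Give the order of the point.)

2P: tangent at (3, 3): λ = (3·3² + 1)/(2·3) ≡ 6/6. 6⁻¹ ≡ 2 (mod 11), so λ ≡ 6·2 ≡ 1.
  x = λ² - 3 - 3 = 1 - 6 ≡ 6; y = λ·(3 - 6) - 3 ≡ 5. → (6, 5)
3P: (6, 5) + (3, 3). λ = (3 - 5)/(3 - 6) ≡ 9/8 mod 11. 8⁻¹ ≡ 7 (mod 11), so λ ≡ 8.
  x = λ² - 6 - 3 = 64 - 9 ≡ 0; y = λ·(6 - 0) - 5 ≡ 10. → (0, 10)
4P: (0, 10) + (3, 3). λ = (3 - 10)/(3 - 0) ≡ 4/3 mod 11. 3⁻¹ ≡ 4 (mod 11), so λ ≡ 5.
  x = λ² - 0 - 3 = 25 - 3 ≡ 0; y = λ·(0 - 0) - 10 ≡ 1. → (0, 1)
5P: (0, 1) + (3, 3). λ = (3 - 1)/(3 - 0) ≡ 2/3 mod 11. 3⁻¹ ≡ 4 (mod 11), so λ ≡ 8.
  x = λ² - 0 - 3 = 64 - 3 ≡ 6; y = λ·(0 - 6) - 1 ≡ 6. → (6, 6)
6P: (6, 6) + (3, 3). λ = (3 - 6)/(3 - 6) ≡ 8/8 mod 11. 8⁻¹ ≡ 7 (mod 11), so λ ≡ 1.
  x = λ² - 6 - 3 = 1 - 9 ≡ 3; y = λ·(6 - 3) - 6 ≡ 8. → (3, 8)
7P: (3, 8) + (3, 3): same x and y₁ ≡ -y₂, so the sum is O.
7P = O, so the order is 7.

7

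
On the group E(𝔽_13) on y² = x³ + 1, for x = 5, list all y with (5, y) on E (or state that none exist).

3, 10

x³ + 0x + 1 = 126 ≡ 9 (mod 13).
Square roots of 9 mod 13: 3 and 10 (since 3² = 9 ≡ 9).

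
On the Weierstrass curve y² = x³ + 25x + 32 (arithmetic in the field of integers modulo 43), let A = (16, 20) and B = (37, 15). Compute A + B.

(16, 20) + (37, 15). λ = (15 - 20)/(37 - 16) ≡ 38/21 mod 43. 21⁻¹ ≡ 41 (mod 43) since 21·41 = 861 ≡ 1, so λ ≡ 10.
  x = λ² - 16 - 37 = 100 - 53 ≡ 4; y = λ·(16 - 4) - 20 ≡ 14. → (4, 14)

(4, 14)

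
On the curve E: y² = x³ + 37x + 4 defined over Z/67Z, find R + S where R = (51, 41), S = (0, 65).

(51, 41) + (0, 65). λ = (65 - 41)/(0 - 51) ≡ 24/16 mod 67. 16⁻¹ ≡ 21 (mod 67), so λ ≡ 35.
  x = λ² - 51 - 0 = 1225 - 51 ≡ 35; y = λ·(51 - 35) - 41 ≡ 50. → (35, 50)

(35, 50)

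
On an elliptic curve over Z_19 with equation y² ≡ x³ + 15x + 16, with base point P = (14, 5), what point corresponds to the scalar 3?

(9, 14)

Repeated addition: build up to 3P.
2P: tangent at (14, 5): λ = (3·14² + 15)/(2·5) ≡ 14/10. 10⁻¹ ≡ 2 (mod 19), so λ ≡ 14·2 ≡ 9.
  x = λ² - 14 - 14 = 81 - 28 ≡ 15; y = λ·(14 - 15) - 5 ≡ 5. → (15, 5)
3P: (15, 5) + (14, 5). λ = (5 - 5)/(14 - 15) ≡ 0/18 mod 19. 18⁻¹ ≡ 18 (mod 19), so λ ≡ 0.
  x = λ² - 15 - 14 = 0 - 29 ≡ 9; y = λ·(15 - 9) - 5 ≡ 14. → (9, 14)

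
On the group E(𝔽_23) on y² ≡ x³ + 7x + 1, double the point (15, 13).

tangent at (15, 13): λ = (3·15² + 7)/(2·13) ≡ 15/3. 3⁻¹ ≡ 8 (mod 23), so λ ≡ 15·8 ≡ 5.
  x = λ² - 15 - 15 = 25 - 30 ≡ 18; y = λ·(15 - 18) - 13 ≡ 18. → (18, 18)

(18, 18)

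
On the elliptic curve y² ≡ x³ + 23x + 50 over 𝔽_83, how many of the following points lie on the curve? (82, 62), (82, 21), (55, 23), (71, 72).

(82, 62): 62² ≡ 26, rhs ≡ 26 → on.
(82, 21): 21² ≡ 26, rhs ≡ 26 → on.
(55, 23): 23² ≡ 31, rhs ≡ 30 → off.
(71, 72): 72² ≡ 38, rhs ≡ 38 → on.

3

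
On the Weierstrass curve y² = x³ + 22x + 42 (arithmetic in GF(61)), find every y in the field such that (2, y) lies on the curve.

x³ + 22x + 42 = 94 ≡ 33 (mod 61).
33 is a non-residue mod 61; no y exists.

none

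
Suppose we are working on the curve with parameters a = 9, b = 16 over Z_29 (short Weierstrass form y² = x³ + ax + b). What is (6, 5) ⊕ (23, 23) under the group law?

(24, 22)

(6, 5) + (23, 23). λ = (23 - 5)/(23 - 6) ≡ 18/17 mod 29. 17⁻¹ ≡ 12 (mod 29), so λ ≡ 13.
  x = λ² - 6 - 23 = 169 - 29 ≡ 24; y = λ·(6 - 24) - 5 ≡ 22. → (24, 22)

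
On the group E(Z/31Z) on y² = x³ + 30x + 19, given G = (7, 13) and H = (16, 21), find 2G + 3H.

First 2G:
Repeated addition: build up to 2G.
2G: tangent at (7, 13): λ = (3·7² + 30)/(2·13) ≡ 22/26. 26⁻¹ ≡ 6 (mod 31), so λ ≡ 22·6 ≡ 8.
  x = λ² - 7 - 7 = 64 - 14 ≡ 19; y = λ·(7 - 19) - 13 ≡ 15. → (19, 15)
2G = (19, 15).
Next 3H:
Repeated addition: build up to 3H.
2H: tangent at (16, 21): λ = (3·16² + 30)/(2·21) ≡ 23/11. 11⁻¹ ≡ 17 (mod 31), so λ ≡ 23·17 ≡ 19.
  x = λ² - 16 - 16 = 361 - 32 ≡ 19; y = λ·(16 - 19) - 21 ≡ 15. → (19, 15)
3H: (19, 15) + (16, 21). λ = (21 - 15)/(16 - 19) ≡ 6/28 mod 31. 28⁻¹ ≡ 10 (mod 31), so λ ≡ 29.
  x = λ² - 19 - 16 = 841 - 35 ≡ 0; y = λ·(19 - 0) - 15 ≡ 9. → (0, 9)
3H = (0, 9).
Finally 2G + 3H:
(19, 15) + (0, 9). λ = (9 - 15)/(0 - 19) ≡ 25/12 mod 31. 12⁻¹ ≡ 13 (mod 31), so λ ≡ 15.
  x = λ² - 19 - 0 = 225 - 19 ≡ 20; y = λ·(19 - 20) - 15 ≡ 1. → (20, 1)

(20, 1)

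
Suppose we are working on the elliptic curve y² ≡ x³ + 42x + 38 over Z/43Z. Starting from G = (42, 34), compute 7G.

(40, 10)

Double-and-add on 7 = (111)₂. Start with G = (42, 34) for the leading 1-bit.
double: tangent at (42, 34): λ = (3·42² + 42)/(2·34) ≡ 2/25. 25⁻¹ ≡ 31 (mod 43), so λ ≡ 2·31 ≡ 19.
  x = λ² - 42 - 42 = 361 - 84 ≡ 19; y = λ·(42 - 19) - 34 ≡ 16. → (19, 16)
add G: (19, 16) + (42, 34). λ = (34 - 16)/(42 - 19) ≡ 18/23 mod 43. 23⁻¹ ≡ 15 (mod 43), so λ ≡ 12.
  x = λ² - 19 - 42 = 144 - 61 ≡ 40; y = λ·(19 - 40) - 16 ≡ 33. → (40, 33)
double: tangent at (40, 33): λ = (3·40² + 42)/(2·33) ≡ 26/23. 23⁻¹ ≡ 15 (mod 43), so λ ≡ 26·15 ≡ 3.
  x = λ² - 40 - 40 = 9 - 80 ≡ 15; y = λ·(40 - 15) - 33 ≡ 42. → (15, 42)
add G: (15, 42) + (42, 34). λ = (34 - 42)/(42 - 15) ≡ 35/27 mod 43. 27⁻¹ ≡ 8 (mod 43), so λ ≡ 22.
  x = λ² - 15 - 42 = 484 - 57 ≡ 40; y = λ·(15 - 40) - 42 ≡ 10. → (40, 10)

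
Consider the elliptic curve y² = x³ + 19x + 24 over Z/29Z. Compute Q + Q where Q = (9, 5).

(20, 20)

tangent at (9, 5): λ = (3·9² + 19)/(2·5) ≡ 1/10. 10⁻¹ ≡ 3 (mod 29) since 10·3 = 30 ≡ 1, so λ ≡ 1·3 ≡ 3.
  x = λ² - 9 - 9 = 9 - 18 ≡ 20; y = λ·(9 - 20) - 5 ≡ 20. → (20, 20)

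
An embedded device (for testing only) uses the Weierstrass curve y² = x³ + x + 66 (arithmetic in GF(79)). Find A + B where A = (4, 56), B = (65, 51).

(4, 56) + (65, 51). λ = (51 - 56)/(65 - 4) ≡ 74/61 mod 79. 61⁻¹ ≡ 57 (mod 79), so λ ≡ 31.
  x = λ² - 4 - 65 = 961 - 69 ≡ 23; y = λ·(4 - 23) - 56 ≡ 66. → (23, 66)

(23, 66)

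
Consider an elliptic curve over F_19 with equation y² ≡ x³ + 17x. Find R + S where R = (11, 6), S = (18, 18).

(10, 12)

(11, 6) + (18, 18). λ = (18 - 6)/(18 - 11) ≡ 12/7 mod 19. 7⁻¹ ≡ 11 (mod 19), so λ ≡ 18.
  x = λ² - 11 - 18 = 324 - 29 ≡ 10; y = λ·(11 - 10) - 6 ≡ 12. → (10, 12)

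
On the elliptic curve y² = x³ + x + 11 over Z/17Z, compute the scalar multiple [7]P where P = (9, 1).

(2, 15)

Repeated addition: build up to 7P.
2P: tangent at (9, 1): λ = (3·9² + 1)/(2·1) ≡ 6/2. 2⁻¹ ≡ 9 (mod 17) since 2·9 = 18 ≡ 1, so λ ≡ 6·9 ≡ 3.
  x = λ² - 9 - 9 = 9 - 18 ≡ 8; y = λ·(9 - 8) - 1 ≡ 2. → (8, 2)
3P: (8, 2) + (9, 1). λ = (1 - 2)/(9 - 8) ≡ 16/1 mod 17. 1⁻¹ ≡ 1 (mod 17), so λ ≡ 16.
  x = λ² - 8 - 9 = 256 - 17 ≡ 1; y = λ·(8 - 1) - 2 ≡ 8. → (1, 8)
4P: (1, 8) + (9, 1). λ = (1 - 8)/(9 - 1) ≡ 10/8 mod 17. 8⁻¹ ≡ 15 (mod 17), so λ ≡ 14.
  x = λ² - 1 - 9 = 196 - 10 ≡ 16; y = λ·(1 - 16) - 8 ≡ 3. → (16, 3)
5P: (16, 3) + (9, 1). λ = (1 - 3)/(9 - 16) ≡ 15/10 mod 17. 10⁻¹ ≡ 12 (mod 17), so λ ≡ 10.
  x = λ² - 16 - 9 = 100 - 25 ≡ 7; y = λ·(16 - 7) - 3 ≡ 2. → (7, 2)
6P: (7, 2) + (9, 1). λ = (1 - 2)/(9 - 7) ≡ 16/2 mod 17. 2⁻¹ ≡ 9 (mod 17), so λ ≡ 8.
  x = λ² - 7 - 9 = 64 - 16 ≡ 14; y = λ·(7 - 14) - 2 ≡ 10. → (14, 10)
7P: (14, 10) + (9, 1). λ = (1 - 10)/(9 - 14) ≡ 8/12 mod 17. 12⁻¹ ≡ 10 (mod 17), so λ ≡ 12.
  x = λ² - 14 - 9 = 144 - 23 ≡ 2; y = λ·(14 - 2) - 10 ≡ 15. → (2, 15)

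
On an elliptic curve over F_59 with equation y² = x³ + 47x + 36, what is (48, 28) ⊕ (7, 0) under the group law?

(48, 28) + (7, 0). λ = (0 - 28)/(7 - 48) ≡ 31/18 mod 59. 18⁻¹ ≡ 23 (mod 59), so λ ≡ 5.
  x = λ² - 48 - 7 = 25 - 55 ≡ 29; y = λ·(48 - 29) - 28 ≡ 8. → (29, 8)

(29, 8)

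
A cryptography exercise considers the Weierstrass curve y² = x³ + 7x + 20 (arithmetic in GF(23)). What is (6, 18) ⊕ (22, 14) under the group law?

(6, 18) + (22, 14). λ = (14 - 18)/(22 - 6) ≡ 19/16 mod 23. 16⁻¹ ≡ 13 (mod 23), so λ ≡ 17.
  x = λ² - 6 - 22 = 289 - 28 ≡ 8; y = λ·(6 - 8) - 18 ≡ 17. → (8, 17)

(8, 17)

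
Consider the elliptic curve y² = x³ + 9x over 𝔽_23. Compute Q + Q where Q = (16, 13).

tangent at (16, 13): λ = (3·16² + 9)/(2·13) ≡ 18/3. 3⁻¹ ≡ 8 (mod 23), so λ ≡ 18·8 ≡ 6.
  x = λ² - 16 - 16 = 36 - 32 ≡ 4; y = λ·(16 - 4) - 13 ≡ 13. → (4, 13)

(4, 13)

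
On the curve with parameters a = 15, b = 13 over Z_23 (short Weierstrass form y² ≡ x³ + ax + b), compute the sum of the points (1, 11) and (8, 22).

(16, 18)

(1, 11) + (8, 22). λ = (22 - 11)/(8 - 1) ≡ 11/7 mod 23. 7⁻¹ ≡ 10 (mod 23) since 7·10 = 70 ≡ 1, so λ ≡ 18.
  x = λ² - 1 - 8 = 324 - 9 ≡ 16; y = λ·(1 - 16) - 11 ≡ 18. → (16, 18)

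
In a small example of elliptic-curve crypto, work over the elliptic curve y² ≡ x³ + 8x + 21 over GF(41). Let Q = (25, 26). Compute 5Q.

(6, 30)

Double-and-add on 5 = (101)₂. Start with Q = (25, 26) for the leading 1-bit.
double: tangent at (25, 26): λ = (3·25² + 8)/(2·26) ≡ 38/11. 11⁻¹ ≡ 15 (mod 41), so λ ≡ 38·15 ≡ 37.
  x = λ² - 25 - 25 = 1369 - 50 ≡ 7; y = λ·(25 - 7) - 26 ≡ 25. → (7, 25)
double: tangent at (7, 25): λ = (3·7² + 8)/(2·25) ≡ 32/9. 9⁻¹ ≡ 32 (mod 41), so λ ≡ 32·32 ≡ 40.
  x = λ² - 7 - 7 = 1600 - 14 ≡ 28; y = λ·(7 - 28) - 25 ≡ 37. → (28, 37)
add Q: (28, 37) + (25, 26). λ = (26 - 37)/(25 - 28) ≡ 30/38 mod 41. 38⁻¹ ≡ 27 (mod 41), so λ ≡ 31.
  x = λ² - 28 - 25 = 961 - 53 ≡ 6; y = λ·(28 - 6) - 37 ≡ 30. → (6, 30)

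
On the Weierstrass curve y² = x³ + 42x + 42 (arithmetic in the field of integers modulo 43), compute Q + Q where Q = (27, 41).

(27, 2)

tangent at (27, 41): λ = (3·27² + 42)/(2·41) ≡ 36/39. 39⁻¹ ≡ 32 (mod 43) since 39·32 = 1248 ≡ 1, so λ ≡ 36·32 ≡ 34.
  x = λ² - 27 - 27 = 1156 - 54 ≡ 27; y = λ·(27 - 27) - 41 ≡ 2. → (27, 2)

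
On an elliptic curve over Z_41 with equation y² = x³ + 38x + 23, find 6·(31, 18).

Write G = (31, 18).
Repeated addition: build up to 6G.
2G: tangent at (31, 18): λ = (3·31² + 38)/(2·18) ≡ 10/36. 36⁻¹ ≡ 8 (mod 41), so λ ≡ 10·8 ≡ 39.
  x = λ² - 31 - 31 = 1521 - 62 ≡ 24; y = λ·(31 - 24) - 18 ≡ 9. → (24, 9)
3G: (24, 9) + (31, 18). λ = (18 - 9)/(31 - 24) ≡ 9/7 mod 41. 7⁻¹ ≡ 6 (mod 41), so λ ≡ 13.
  x = λ² - 24 - 31 = 169 - 55 ≡ 32; y = λ·(24 - 32) - 9 ≡ 10. → (32, 10)
4G: (32, 10) + (31, 18). λ = (18 - 10)/(31 - 32) ≡ 8/40 mod 41. 40⁻¹ ≡ 40 (mod 41) since 40·40 = 1600 ≡ 1, so λ ≡ 33.
  x = λ² - 32 - 31 = 1089 - 63 ≡ 1; y = λ·(32 - 1) - 10 ≡ 29. → (1, 29)
5G: (1, 29) + (31, 18). λ = (18 - 29)/(31 - 1) ≡ 30/30 mod 41. 30⁻¹ ≡ 26 (mod 41), so λ ≡ 1.
  x = λ² - 1 - 31 = 1 - 32 ≡ 10; y = λ·(1 - 10) - 29 ≡ 3. → (10, 3)
6G: (10, 3) + (31, 18). λ = (18 - 3)/(31 - 10) ≡ 15/21 mod 41. 21⁻¹ ≡ 2 (mod 41), so λ ≡ 30.
  x = λ² - 10 - 31 = 900 - 41 ≡ 39; y = λ·(10 - 39) - 3 ≡ 29. → (39, 29)

(39, 29)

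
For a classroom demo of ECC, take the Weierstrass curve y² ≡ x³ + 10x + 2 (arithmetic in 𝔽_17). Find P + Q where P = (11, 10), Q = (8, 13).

(16, 12)

(11, 10) + (8, 13). λ = (13 - 10)/(8 - 11) ≡ 3/14 mod 17. 14⁻¹ ≡ 11 (mod 17), so λ ≡ 16.
  x = λ² - 11 - 8 = 256 - 19 ≡ 16; y = λ·(11 - 16) - 10 ≡ 12. → (16, 12)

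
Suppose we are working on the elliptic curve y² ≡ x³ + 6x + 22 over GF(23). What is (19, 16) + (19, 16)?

tangent at (19, 16): λ = (3·19² + 6)/(2·16) ≡ 8/9. 9⁻¹ ≡ 18 (mod 23), so λ ≡ 8·18 ≡ 6.
  x = λ² - 19 - 19 = 36 - 38 ≡ 21; y = λ·(19 - 21) - 16 ≡ 18. → (21, 18)

(21, 18)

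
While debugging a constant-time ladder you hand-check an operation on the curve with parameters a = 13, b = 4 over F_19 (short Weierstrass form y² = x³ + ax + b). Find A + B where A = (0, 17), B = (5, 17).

(14, 2)

(0, 17) + (5, 17). λ = (17 - 17)/(5 - 0) ≡ 0/5 mod 19. 5⁻¹ ≡ 4 (mod 19) since 5·4 = 20 ≡ 1, so λ ≡ 0.
  x = λ² - 0 - 5 = 0 - 5 ≡ 14; y = λ·(0 - 14) - 17 ≡ 2. → (14, 2)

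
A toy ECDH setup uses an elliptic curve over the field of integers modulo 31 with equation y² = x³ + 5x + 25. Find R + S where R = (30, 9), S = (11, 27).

(30, 9) + (11, 27). λ = (27 - 9)/(11 - 30) ≡ 18/12 mod 31. 12⁻¹ ≡ 13 (mod 31) since 12·13 = 156 ≡ 1, so λ ≡ 17.
  x = λ² - 30 - 11 = 289 - 41 ≡ 0; y = λ·(30 - 0) - 9 ≡ 5. → (0, 5)

(0, 5)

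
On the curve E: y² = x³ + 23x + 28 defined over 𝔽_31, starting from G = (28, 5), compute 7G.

Double-and-add on 7 = (111)₂. Start with G = (28, 5) for the leading 1-bit.
double: tangent at (28, 5): λ = (3·28² + 23)/(2·5) ≡ 19/10. 10⁻¹ ≡ 28 (mod 31) since 10·28 = 280 ≡ 1, so λ ≡ 19·28 ≡ 5.
  x = λ² - 28 - 28 = 25 - 56 ≡ 0; y = λ·(28 - 0) - 5 ≡ 11. → (0, 11)
add G: (0, 11) + (28, 5). λ = (5 - 11)/(28 - 0) ≡ 25/28 mod 31. 28⁻¹ ≡ 10 (mod 31), so λ ≡ 2.
  x = λ² - 0 - 28 = 4 - 28 ≡ 7; y = λ·(0 - 7) - 11 ≡ 6. → (7, 6)
double: tangent at (7, 6): λ = (3·7² + 23)/(2·6) ≡ 15/12. 12⁻¹ ≡ 13 (mod 31), so λ ≡ 15·13 ≡ 9.
  x = λ² - 7 - 7 = 81 - 14 ≡ 5; y = λ·(7 - 5) - 6 ≡ 12. → (5, 12)
add G: (5, 12) + (28, 5). λ = (5 - 12)/(28 - 5) ≡ 24/23 mod 31. 23⁻¹ ≡ 27 (mod 31), so λ ≡ 28.
  x = λ² - 5 - 28 = 784 - 33 ≡ 7; y = λ·(5 - 7) - 12 ≡ 25. → (7, 25)

(7, 25)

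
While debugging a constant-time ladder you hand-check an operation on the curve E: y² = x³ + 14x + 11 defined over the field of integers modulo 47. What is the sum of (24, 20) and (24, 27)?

The two points share x = 24 and their y-coordinates satisfy 20 + 27 ≡ 0 (mod 47), so they are inverses. Their sum is O.

O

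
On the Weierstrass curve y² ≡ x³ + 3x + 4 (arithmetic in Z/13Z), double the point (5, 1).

(3, 12)

tangent at (5, 1): λ = (3·5² + 3)/(2·1) ≡ 0/2. 2⁻¹ ≡ 7 (mod 13) since 2·7 = 14 ≡ 1, so λ ≡ 0·7 ≡ 0.
  x = λ² - 5 - 5 = 0 - 10 ≡ 3; y = λ·(5 - 3) - 1 ≡ 12. → (3, 12)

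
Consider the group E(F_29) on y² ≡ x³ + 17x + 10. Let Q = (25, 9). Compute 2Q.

(12, 17)

tangent at (25, 9): λ = (3·25² + 17)/(2·9) ≡ 7/18. 18⁻¹ ≡ 21 (mod 29) since 18·21 = 378 ≡ 1, so λ ≡ 7·21 ≡ 2.
  x = λ² - 25 - 25 = 4 - 50 ≡ 12; y = λ·(25 - 12) - 9 ≡ 17. → (12, 17)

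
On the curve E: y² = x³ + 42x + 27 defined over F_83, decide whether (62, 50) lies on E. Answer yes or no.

yes

y² = 50² ≡ 10; x³ + 42x + 27 = 240959 ≡ 10 (mod 83). 10 = 10.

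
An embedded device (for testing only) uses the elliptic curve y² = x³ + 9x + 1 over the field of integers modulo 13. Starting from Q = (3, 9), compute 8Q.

Repeated addition: build up to 8Q.
2Q: tangent at (3, 9): λ = (3·3² + 9)/(2·9) ≡ 10/5. 5⁻¹ ≡ 8 (mod 13), so λ ≡ 10·8 ≡ 2.
  x = λ² - 3 - 3 = 4 - 6 ≡ 11; y = λ·(3 - 11) - 9 ≡ 1. → (11, 1)
3Q: (11, 1) + (3, 9). λ = (9 - 1)/(3 - 11) ≡ 8/5 mod 13. 5⁻¹ ≡ 8 (mod 13) since 5·8 = 40 ≡ 1, so λ ≡ 12.
  x = λ² - 11 - 3 = 144 - 14 ≡ 0; y = λ·(11 - 0) - 1 ≡ 1. → (0, 1)
4Q: (0, 1) + (3, 9). λ = (9 - 1)/(3 - 0) ≡ 8/3 mod 13. 3⁻¹ ≡ 9 (mod 13), so λ ≡ 7.
  x = λ² - 0 - 3 = 49 - 3 ≡ 7; y = λ·(0 - 7) - 1 ≡ 2. → (7, 2)
5Q: (7, 2) + (3, 9). λ = (9 - 2)/(3 - 7) ≡ 7/9 mod 13. 9⁻¹ ≡ 3 (mod 13) since 9·3 = 27 ≡ 1, so λ ≡ 8.
  x = λ² - 7 - 3 = 64 - 10 ≡ 2; y = λ·(7 - 2) - 2 ≡ 12. → (2, 12)
6Q: (2, 12) + (3, 9). λ = (9 - 12)/(3 - 2) ≡ 10/1 mod 13. 1⁻¹ ≡ 1 (mod 13), so λ ≡ 10.
  x = λ² - 2 - 3 = 100 - 5 ≡ 4; y = λ·(2 - 4) - 12 ≡ 7. → (4, 7)
7Q: (4, 7) + (3, 9). λ = (9 - 7)/(3 - 4) ≡ 2/12 mod 13. 12⁻¹ ≡ 12 (mod 13), so λ ≡ 11.
  x = λ² - 4 - 3 = 121 - 7 ≡ 10; y = λ·(4 - 10) - 7 ≡ 5. → (10, 5)
8Q: (10, 5) + (3, 9). λ = (9 - 5)/(3 - 10) ≡ 4/6 mod 13. 6⁻¹ ≡ 11 (mod 13) since 6·11 = 66 ≡ 1, so λ ≡ 5.
  x = λ² - 10 - 3 = 25 - 13 ≡ 12; y = λ·(10 - 12) - 5 ≡ 11. → (12, 11)

(12, 11)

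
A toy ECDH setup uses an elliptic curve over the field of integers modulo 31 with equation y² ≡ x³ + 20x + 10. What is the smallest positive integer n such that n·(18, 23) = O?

2P: tangent at (18, 23): λ = (3·18² + 20)/(2·23) ≡ 0/15. 15⁻¹ ≡ 29 (mod 31), so λ ≡ 0·29 ≡ 0.
  x = λ² - 18 - 18 = 0 - 36 ≡ 26; y = λ·(18 - 26) - 23 ≡ 8. → (26, 8)
3P: (26, 8) + (18, 23). λ = (23 - 8)/(18 - 26) ≡ 15/23 mod 31. 23⁻¹ ≡ 27 (mod 31) since 23·27 = 621 ≡ 1, so λ ≡ 2.
  x = λ² - 26 - 18 = 4 - 44 ≡ 22; y = λ·(26 - 22) - 8 ≡ 0. → (22, 0)
4P: (22, 0) + (18, 23). λ = (23 - 0)/(18 - 22) ≡ 23/27 mod 31. 27⁻¹ ≡ 23 (mod 31), so λ ≡ 2.
  x = λ² - 22 - 18 = 4 - 40 ≡ 26; y = λ·(22 - 26) - 0 ≡ 23. → (26, 23)
5P: (26, 23) + (18, 23). λ = (23 - 23)/(18 - 26) ≡ 0/23 mod 31. 23⁻¹ ≡ 27 (mod 31), so λ ≡ 0.
  x = λ² - 26 - 18 = 0 - 44 ≡ 18; y = λ·(26 - 18) - 23 ≡ 8. → (18, 8)
6P: (18, 8) + (18, 23): same x and y₁ ≡ -y₂, so the sum is O.
6P = O, so the order is 6.

6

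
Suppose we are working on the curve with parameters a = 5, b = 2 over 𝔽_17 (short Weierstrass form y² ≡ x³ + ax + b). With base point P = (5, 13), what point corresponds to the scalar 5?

(5, 4)

Double-and-add on 5 = (101)₂. Start with P = (5, 13) for the leading 1-bit.
double: tangent at (5, 13): λ = (3·5² + 5)/(2·13) ≡ 12/9. 9⁻¹ ≡ 2 (mod 17), so λ ≡ 12·2 ≡ 7.
  x = λ² - 5 - 5 = 49 - 10 ≡ 5; y = λ·(5 - 5) - 13 ≡ 4. → (5, 4)
double: tangent at (5, 4): λ = (3·5² + 5)/(2·4) ≡ 12/8. 8⁻¹ ≡ 15 (mod 17), so λ ≡ 12·15 ≡ 10.
  x = λ² - 5 - 5 = 100 - 10 ≡ 5; y = λ·(5 - 5) - 4 ≡ 13. → (5, 13)
add P: tangent at (5, 13): λ = (3·5² + 5)/(2·13) ≡ 12/9. 9⁻¹ ≡ 2 (mod 17), so λ ≡ 12·2 ≡ 7.
  x = λ² - 5 - 5 = 49 - 10 ≡ 5; y = λ·(5 - 5) - 13 ≡ 4. → (5, 4)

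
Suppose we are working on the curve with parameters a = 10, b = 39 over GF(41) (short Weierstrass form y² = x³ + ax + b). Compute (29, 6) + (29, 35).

O

The two points share x = 29 and their y-coordinates satisfy 6 + 35 ≡ 0 (mod 41), so they are inverses. Their sum is O.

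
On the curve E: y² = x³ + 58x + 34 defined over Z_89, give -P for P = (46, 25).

-(46, 25) = (46, -25 mod 89) = (46, 64).

(46, 64)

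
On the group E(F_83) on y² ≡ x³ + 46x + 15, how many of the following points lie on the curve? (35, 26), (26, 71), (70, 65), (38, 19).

(35, 26): 26² ≡ 12, rhs ≡ 12 → on.
(26, 71): 71² ≡ 61, rhs ≡ 29 → off.
(70, 65): 65² ≡ 75, rhs ≡ 42 → off.
(38, 19): 19² ≡ 29, rhs ≡ 29 → on.

2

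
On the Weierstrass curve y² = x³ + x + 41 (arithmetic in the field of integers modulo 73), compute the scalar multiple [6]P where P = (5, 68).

Double-and-add on 6 = (110)₂. Start with P = (5, 68) for the leading 1-bit.
double: tangent at (5, 68): λ = (3·5² + 1)/(2·68) ≡ 3/63. 63⁻¹ ≡ 51 (mod 73), so λ ≡ 3·51 ≡ 7.
  x = λ² - 5 - 5 = 49 - 10 ≡ 39; y = λ·(5 - 39) - 68 ≡ 59. → (39, 59)
add P: (39, 59) + (5, 68). λ = (68 - 59)/(5 - 39) ≡ 9/39 mod 73. 39⁻¹ ≡ 15 (mod 73), so λ ≡ 62.
  x = λ² - 39 - 5 = 3844 - 44 ≡ 4; y = λ·(39 - 4) - 59 ≡ 67. → (4, 67)
double: tangent at (4, 67): λ = (3·4² + 1)/(2·67) ≡ 49/61. 61⁻¹ ≡ 6 (mod 73) since 61·6 = 366 ≡ 1, so λ ≡ 49·6 ≡ 2.
  x = λ² - 4 - 4 = 4 - 8 ≡ 69; y = λ·(4 - 69) - 67 ≡ 22. → (69, 22)

(69, 22)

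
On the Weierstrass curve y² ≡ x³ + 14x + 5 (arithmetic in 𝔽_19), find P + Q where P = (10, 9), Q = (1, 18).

(10, 9) + (1, 18). λ = (18 - 9)/(1 - 10) ≡ 9/10 mod 19. 10⁻¹ ≡ 2 (mod 19) since 10·2 = 20 ≡ 1, so λ ≡ 18.
  x = λ² - 10 - 1 = 324 - 11 ≡ 9; y = λ·(10 - 9) - 9 ≡ 9. → (9, 9)

(9, 9)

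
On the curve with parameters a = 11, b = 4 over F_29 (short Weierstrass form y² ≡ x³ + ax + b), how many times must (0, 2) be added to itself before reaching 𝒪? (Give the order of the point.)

2P: tangent at (0, 2): λ = (3·0² + 11)/(2·2) ≡ 11/4. 4⁻¹ ≡ 22 (mod 29), so λ ≡ 11·22 ≡ 10.
  x = λ² - 0 - 0 = 100 - 0 ≡ 13; y = λ·(0 - 13) - 2 ≡ 13. → (13, 13)
3P: (13, 13) + (0, 2). λ = (2 - 13)/(0 - 13) ≡ 18/16 mod 29. 16⁻¹ ≡ 20 (mod 29) since 16·20 = 320 ≡ 1, so λ ≡ 12.
  x = λ² - 13 - 0 = 144 - 13 ≡ 15; y = λ·(13 - 15) - 13 ≡ 21. → (15, 21)
4P: (15, 21) + (0, 2). λ = (2 - 21)/(0 - 15) ≡ 10/14 mod 29. 14⁻¹ ≡ 27 (mod 29), so λ ≡ 9.
  x = λ² - 15 - 0 = 81 - 15 ≡ 8; y = λ·(15 - 8) - 21 ≡ 13. → (8, 13)
5P: (8, 13) + (0, 2). λ = (2 - 13)/(0 - 8) ≡ 18/21 mod 29. 21⁻¹ ≡ 18 (mod 29), so λ ≡ 5.
  x = λ² - 8 - 0 = 25 - 8 ≡ 17; y = λ·(8 - 17) - 13 ≡ 0. → (17, 0)
6P: (17, 0) + (0, 2). λ = (2 - 0)/(0 - 17) ≡ 2/12 mod 29. 12⁻¹ ≡ 17 (mod 29) since 12·17 = 204 ≡ 1, so λ ≡ 5.
  x = λ² - 17 - 0 = 25 - 17 ≡ 8; y = λ·(17 - 8) - 0 ≡ 16. → (8, 16)
7P: (8, 16) + (0, 2). λ = (2 - 16)/(0 - 8) ≡ 15/21 mod 29. 21⁻¹ ≡ 18 (mod 29) since 21·18 = 378 ≡ 1, so λ ≡ 9.
  x = λ² - 8 - 0 = 81 - 8 ≡ 15; y = λ·(8 - 15) - 16 ≡ 8. → (15, 8)
8P: (15, 8) + (0, 2). λ = (2 - 8)/(0 - 15) ≡ 23/14 mod 29. 14⁻¹ ≡ 27 (mod 29) since 14·27 = 378 ≡ 1, so λ ≡ 12.
  x = λ² - 15 - 0 = 144 - 15 ≡ 13; y = λ·(15 - 13) - 8 ≡ 16. → (13, 16)
9P: (13, 16) + (0, 2). λ = (2 - 16)/(0 - 13) ≡ 15/16 mod 29. 16⁻¹ ≡ 20 (mod 29) since 16·20 = 320 ≡ 1, so λ ≡ 10.
  x = λ² - 13 - 0 = 100 - 13 ≡ 0; y = λ·(13 - 0) - 16 ≡ 27. → (0, 27)
10P: (0, 27) + (0, 2): same x and y₁ ≡ -y₂, so the sum is 𝒪.
10P = 𝒪, so the order is 10.

10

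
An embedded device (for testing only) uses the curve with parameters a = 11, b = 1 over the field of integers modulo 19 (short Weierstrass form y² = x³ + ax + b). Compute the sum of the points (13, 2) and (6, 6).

(17, 3)

(13, 2) + (6, 6). λ = (6 - 2)/(6 - 13) ≡ 4/12 mod 19. 12⁻¹ ≡ 8 (mod 19) since 12·8 = 96 ≡ 1, so λ ≡ 13.
  x = λ² - 13 - 6 = 169 - 19 ≡ 17; y = λ·(13 - 17) - 2 ≡ 3. → (17, 3)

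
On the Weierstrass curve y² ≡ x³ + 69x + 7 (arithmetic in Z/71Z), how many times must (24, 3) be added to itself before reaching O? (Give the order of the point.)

5

2P: tangent at (24, 3): λ = (3·24² + 69)/(2·3) ≡ 22/6. 6⁻¹ ≡ 12 (mod 71) since 6·12 = 72 ≡ 1, so λ ≡ 22·12 ≡ 51.
  x = λ² - 24 - 24 = 2601 - 48 ≡ 68; y = λ·(24 - 68) - 3 ≡ 25. → (68, 25)
3P: (68, 25) + (24, 3). λ = (3 - 25)/(24 - 68) ≡ 49/27 mod 71. 27⁻¹ ≡ 50 (mod 71) since 27·50 = 1350 ≡ 1, so λ ≡ 36.
  x = λ² - 68 - 24 = 1296 - 92 ≡ 68; y = λ·(68 - 68) - 25 ≡ 46. → (68, 46)
4P: (68, 46) + (24, 3). λ = (3 - 46)/(24 - 68) ≡ 28/27 mod 71. 27⁻¹ ≡ 50 (mod 71), so λ ≡ 51.
  x = λ² - 68 - 24 = 2601 - 92 ≡ 24; y = λ·(68 - 24) - 46 ≡ 68. → (24, 68)
5P: (24, 68) + (24, 3): same x and y₁ ≡ -y₂, so the sum is O.
5P = O, so the order is 5.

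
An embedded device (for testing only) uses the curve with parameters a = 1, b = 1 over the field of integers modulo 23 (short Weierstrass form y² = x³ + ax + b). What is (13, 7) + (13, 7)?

(5, 4)

tangent at (13, 7): λ = (3·13² + 1)/(2·7) ≡ 2/14. 14⁻¹ ≡ 5 (mod 23) since 14·5 = 70 ≡ 1, so λ ≡ 2·5 ≡ 10.
  x = λ² - 13 - 13 = 100 - 26 ≡ 5; y = λ·(13 - 5) - 7 ≡ 4. → (5, 4)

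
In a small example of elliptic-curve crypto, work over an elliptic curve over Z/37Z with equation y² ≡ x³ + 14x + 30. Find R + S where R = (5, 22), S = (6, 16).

(5, 22) + (6, 16). λ = (16 - 22)/(6 - 5) ≡ 31/1 mod 37. 1⁻¹ ≡ 1 (mod 37), so λ ≡ 31.
  x = λ² - 5 - 6 = 961 - 11 ≡ 25; y = λ·(5 - 25) - 22 ≡ 24. → (25, 24)

(25, 24)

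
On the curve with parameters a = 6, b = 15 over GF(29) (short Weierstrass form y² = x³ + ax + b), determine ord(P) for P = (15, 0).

2P: (15, 0) + (15, 0): same x and y₁ ≡ -y₂, so the sum is 𝒪.
2P = 𝒪, so the order is 2.

2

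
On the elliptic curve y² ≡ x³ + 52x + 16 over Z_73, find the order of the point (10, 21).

4

2P: tangent at (10, 21): λ = (3·10² + 52)/(2·21) ≡ 60/42. 42⁻¹ ≡ 40 (mod 73) since 42·40 = 1680 ≡ 1, so λ ≡ 60·40 ≡ 64.
  x = λ² - 10 - 10 = 4096 - 20 ≡ 61; y = λ·(10 - 61) - 21 ≡ 0. → (61, 0)
3P: (61, 0) + (10, 21). λ = (21 - 0)/(10 - 61) ≡ 21/22 mod 73. 22⁻¹ ≡ 10 (mod 73) since 22·10 = 220 ≡ 1, so λ ≡ 64.
  x = λ² - 61 - 10 = 4096 - 71 ≡ 10; y = λ·(61 - 10) - 0 ≡ 52. → (10, 52)
4P: (10, 52) + (10, 21): same x and y₁ ≡ -y₂, so the sum is 𝒪.
4P = 𝒪, so the order is 4.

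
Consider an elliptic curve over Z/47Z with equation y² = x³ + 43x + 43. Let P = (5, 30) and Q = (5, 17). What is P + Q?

O

The two points share x = 5 and their y-coordinates satisfy 30 + 17 ≡ 0 (mod 47), so they are inverses. Their sum is O.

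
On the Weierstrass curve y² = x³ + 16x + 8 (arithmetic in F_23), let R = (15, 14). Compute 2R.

tangent at (15, 14): λ = (3·15² + 16)/(2·14) ≡ 1/5. 5⁻¹ ≡ 14 (mod 23), so λ ≡ 1·14 ≡ 14.
  x = λ² - 15 - 15 = 196 - 30 ≡ 5; y = λ·(15 - 5) - 14 ≡ 11. → (5, 11)

(5, 11)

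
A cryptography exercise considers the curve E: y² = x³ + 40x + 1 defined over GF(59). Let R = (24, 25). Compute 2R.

(38, 44)

tangent at (24, 25): λ = (3·24² + 40)/(2·25) ≡ 57/50. 50⁻¹ ≡ 13 (mod 59) since 50·13 = 650 ≡ 1, so λ ≡ 57·13 ≡ 33.
  x = λ² - 24 - 24 = 1089 - 48 ≡ 38; y = λ·(24 - 38) - 25 ≡ 44. → (38, 44)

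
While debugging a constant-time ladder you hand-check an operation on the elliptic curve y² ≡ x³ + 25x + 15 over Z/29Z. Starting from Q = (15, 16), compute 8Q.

(3, 1)

Repeated addition: build up to 8Q.
2Q: tangent at (15, 16): λ = (3·15² + 25)/(2·16) ≡ 4/3. 3⁻¹ ≡ 10 (mod 29) since 3·10 = 30 ≡ 1, so λ ≡ 4·10 ≡ 11.
  x = λ² - 15 - 15 = 121 - 30 ≡ 4; y = λ·(15 - 4) - 16 ≡ 18. → (4, 18)
3Q: (4, 18) + (15, 16). λ = (16 - 18)/(15 - 4) ≡ 27/11 mod 29. 11⁻¹ ≡ 8 (mod 29) since 11·8 = 88 ≡ 1, so λ ≡ 13.
  x = λ² - 4 - 15 = 169 - 19 ≡ 5; y = λ·(4 - 5) - 18 ≡ 27. → (5, 27)
4Q: (5, 27) + (15, 16). λ = (16 - 27)/(15 - 5) ≡ 18/10 mod 29. 10⁻¹ ≡ 3 (mod 29) since 10·3 = 30 ≡ 1, so λ ≡ 25.
  x = λ² - 5 - 15 = 625 - 20 ≡ 25; y = λ·(5 - 25) - 27 ≡ 24. → (25, 24)
5Q: (25, 24) + (15, 16). λ = (16 - 24)/(15 - 25) ≡ 21/19 mod 29. 19⁻¹ ≡ 26 (mod 29) since 19·26 = 494 ≡ 1, so λ ≡ 24.
  x = λ² - 25 - 15 = 576 - 40 ≡ 14; y = λ·(25 - 14) - 24 ≡ 8. → (14, 8)
6Q: (14, 8) + (15, 16). λ = (16 - 8)/(15 - 14) ≡ 8/1 mod 29. 1⁻¹ ≡ 1 (mod 29) since 1·1 = 1 ≡ 1, so λ ≡ 8.
  x = λ² - 14 - 15 = 64 - 29 ≡ 6; y = λ·(14 - 6) - 8 ≡ 27. → (6, 27)
7Q: (6, 27) + (15, 16). λ = (16 - 27)/(15 - 6) ≡ 18/9 mod 29. 9⁻¹ ≡ 13 (mod 29), so λ ≡ 2.
  x = λ² - 6 - 15 = 4 - 21 ≡ 12; y = λ·(6 - 12) - 27 ≡ 19. → (12, 19)
8Q: (12, 19) + (15, 16). λ = (16 - 19)/(15 - 12) ≡ 26/3 mod 29. 3⁻¹ ≡ 10 (mod 29), so λ ≡ 28.
  x = λ² - 12 - 15 = 784 - 27 ≡ 3; y = λ·(12 - 3) - 19 ≡ 1. → (3, 1)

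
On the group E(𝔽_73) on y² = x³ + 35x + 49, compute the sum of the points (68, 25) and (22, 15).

(29, 66)

(68, 25) + (22, 15). λ = (15 - 25)/(22 - 68) ≡ 63/27 mod 73. 27⁻¹ ≡ 46 (mod 73) since 27·46 = 1242 ≡ 1, so λ ≡ 51.
  x = λ² - 68 - 22 = 2601 - 90 ≡ 29; y = λ·(68 - 29) - 25 ≡ 66. → (29, 66)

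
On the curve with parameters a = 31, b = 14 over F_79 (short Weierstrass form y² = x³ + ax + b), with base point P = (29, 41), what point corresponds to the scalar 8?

Double-and-add on 8 = (1000)₂. Start with P = (29, 41) for the leading 1-bit.
double: tangent at (29, 41): λ = (3·29² + 31)/(2·41) ≡ 26/3. 3⁻¹ ≡ 53 (mod 79), so λ ≡ 26·53 ≡ 35.
  x = λ² - 29 - 29 = 1225 - 58 ≡ 61; y = λ·(29 - 61) - 41 ≡ 24. → (61, 24)
double: tangent at (61, 24): λ = (3·61² + 31)/(2·24) ≡ 55/48. 48⁻¹ ≡ 28 (mod 79), so λ ≡ 55·28 ≡ 39.
  x = λ² - 61 - 61 = 1521 - 122 ≡ 56; y = λ·(61 - 56) - 24 ≡ 13. → (56, 13)
double: tangent at (56, 13): λ = (3·56² + 31)/(2·13) ≡ 38/26. 26⁻¹ ≡ 76 (mod 79), so λ ≡ 38·76 ≡ 44.
  x = λ² - 56 - 56 = 1936 - 112 ≡ 7; y = λ·(56 - 7) - 13 ≡ 10. → (7, 10)

(7, 10)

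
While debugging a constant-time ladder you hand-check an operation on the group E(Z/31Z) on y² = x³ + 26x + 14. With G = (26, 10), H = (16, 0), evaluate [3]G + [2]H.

First 3G:
Repeated addition: build up to 3G.
2G: tangent at (26, 10): λ = (3·26² + 26)/(2·10) ≡ 8/20. 20⁻¹ ≡ 14 (mod 31) since 20·14 = 280 ≡ 1, so λ ≡ 8·14 ≡ 19.
  x = λ² - 26 - 26 = 361 - 52 ≡ 30; y = λ·(26 - 30) - 10 ≡ 7. → (30, 7)
3G: (30, 7) + (26, 10). λ = (10 - 7)/(26 - 30) ≡ 3/27 mod 31. 27⁻¹ ≡ 23 (mod 31), so λ ≡ 7.
  x = λ² - 30 - 26 = 49 - 56 ≡ 24; y = λ·(30 - 24) - 7 ≡ 4. → (24, 4)
3G = (24, 4).
Next 2H:
Repeated addition: build up to 2H.
2H: (16, 0) + (16, 0): same x and y₁ ≡ -y₂, so the sum is the point at infinity.
2H = the point at infinity.
Finally 3G + 2H:
(24, 4) + the point at infinity = (24, 4) (identity).

(24, 4)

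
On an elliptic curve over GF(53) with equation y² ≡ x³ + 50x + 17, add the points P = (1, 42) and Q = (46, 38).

(46, 15)

(1, 42) + (46, 38). λ = (38 - 42)/(46 - 1) ≡ 49/45 mod 53. 45⁻¹ ≡ 33 (mod 53), so λ ≡ 27.
  x = λ² - 1 - 46 = 729 - 47 ≡ 46; y = λ·(1 - 46) - 42 ≡ 15. → (46, 15)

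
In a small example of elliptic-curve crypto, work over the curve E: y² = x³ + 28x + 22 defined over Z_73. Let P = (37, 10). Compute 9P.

(66, 40)

Double-and-add on 9 = (1001)₂. Start with P = (37, 10) for the leading 1-bit.
double: tangent at (37, 10): λ = (3·37² + 28)/(2·10) ≡ 47/20. 20⁻¹ ≡ 11 (mod 73), so λ ≡ 47·11 ≡ 6.
  x = λ² - 37 - 37 = 36 - 74 ≡ 35; y = λ·(37 - 35) - 10 ≡ 2. → (35, 2)
double: tangent at (35, 2): λ = (3·35² + 28)/(2·2) ≡ 53/4. 4⁻¹ ≡ 55 (mod 73), so λ ≡ 53·55 ≡ 68.
  x = λ² - 35 - 35 = 4624 - 70 ≡ 28; y = λ·(35 - 28) - 2 ≡ 36. → (28, 36)
double: tangent at (28, 36): λ = (3·28² + 28)/(2·36) ≡ 44/72. 72⁻¹ ≡ 72 (mod 73), so λ ≡ 44·72 ≡ 29.
  x = λ² - 28 - 28 = 841 - 56 ≡ 55; y = λ·(28 - 55) - 36 ≡ 57. → (55, 57)
add P: (55, 57) + (37, 10). λ = (10 - 57)/(37 - 55) ≡ 26/55 mod 73. 55⁻¹ ≡ 4 (mod 73), so λ ≡ 31.
  x = λ² - 55 - 37 = 961 - 92 ≡ 66; y = λ·(55 - 66) - 57 ≡ 40. → (66, 40)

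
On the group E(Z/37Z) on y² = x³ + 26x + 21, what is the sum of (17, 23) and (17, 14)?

The two points share x = 17 and their y-coordinates satisfy 23 + 14 ≡ 0 (mod 37), so they are inverses. Their sum is ∞.

O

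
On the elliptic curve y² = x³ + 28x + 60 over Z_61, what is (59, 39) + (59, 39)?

(26, 53)

tangent at (59, 39): λ = (3·59² + 28)/(2·39) ≡ 40/17. 17⁻¹ ≡ 18 (mod 61) since 17·18 = 306 ≡ 1, so λ ≡ 40·18 ≡ 49.
  x = λ² - 59 - 59 = 2401 - 118 ≡ 26; y = λ·(59 - 26) - 39 ≡ 53. → (26, 53)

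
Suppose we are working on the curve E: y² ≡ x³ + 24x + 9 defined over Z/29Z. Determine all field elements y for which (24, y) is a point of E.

x³ + 24x + 9 = 14409 ≡ 25 (mod 29).
Square roots of 25 mod 29: 5 and 24 (since 5² = 25 ≡ 25).

5, 24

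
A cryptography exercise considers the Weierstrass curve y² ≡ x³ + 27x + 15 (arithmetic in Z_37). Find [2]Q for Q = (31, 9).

(22, 3)

tangent at (31, 9): λ = (3·31² + 27)/(2·9) ≡ 24/18. 18⁻¹ ≡ 35 (mod 37), so λ ≡ 24·35 ≡ 26.
  x = λ² - 31 - 31 = 676 - 62 ≡ 22; y = λ·(31 - 22) - 9 ≡ 3. → (22, 3)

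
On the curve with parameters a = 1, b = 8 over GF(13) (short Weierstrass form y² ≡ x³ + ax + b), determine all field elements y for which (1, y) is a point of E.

x³ + 1x + 8 = 10 ≡ 10 (mod 13).
Square roots of 10 mod 13: 6 and 7 (since 6² = 36 ≡ 10).

6, 7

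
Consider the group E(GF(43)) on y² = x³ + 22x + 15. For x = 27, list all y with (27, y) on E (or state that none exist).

none

x³ + 22x + 15 = 20292 ≡ 39 (mod 43).
39 is a non-residue mod 43; no y exists.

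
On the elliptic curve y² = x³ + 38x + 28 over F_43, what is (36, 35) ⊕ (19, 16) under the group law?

(36, 35) + (19, 16). λ = (16 - 35)/(19 - 36) ≡ 24/26 mod 43. 26⁻¹ ≡ 5 (mod 43) since 26·5 = 130 ≡ 1, so λ ≡ 34.
  x = λ² - 36 - 19 = 1156 - 55 ≡ 26; y = λ·(36 - 26) - 35 ≡ 4. → (26, 4)

(26, 4)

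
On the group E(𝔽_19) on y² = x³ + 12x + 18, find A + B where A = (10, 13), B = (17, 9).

(9, 0)

(10, 13) + (17, 9). λ = (9 - 13)/(17 - 10) ≡ 15/7 mod 19. 7⁻¹ ≡ 11 (mod 19), so λ ≡ 13.
  x = λ² - 10 - 17 = 169 - 27 ≡ 9; y = λ·(10 - 9) - 13 ≡ 0. → (9, 0)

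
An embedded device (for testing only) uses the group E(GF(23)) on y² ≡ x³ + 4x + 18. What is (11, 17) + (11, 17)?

(5, 18)

tangent at (11, 17): λ = (3·11² + 4)/(2·17) ≡ 22/11. 11⁻¹ ≡ 21 (mod 23) since 11·21 = 231 ≡ 1, so λ ≡ 22·21 ≡ 2.
  x = λ² - 11 - 11 = 4 - 22 ≡ 5; y = λ·(11 - 5) - 17 ≡ 18. → (5, 18)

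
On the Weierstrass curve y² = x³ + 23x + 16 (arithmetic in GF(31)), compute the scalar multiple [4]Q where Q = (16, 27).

(22, 14)

Double-and-add on 4 = (100)₂. Start with Q = (16, 27) for the leading 1-bit.
double: tangent at (16, 27): λ = (3·16² + 23)/(2·27) ≡ 16/23. 23⁻¹ ≡ 27 (mod 31), so λ ≡ 16·27 ≡ 29.
  x = λ² - 16 - 16 = 841 - 32 ≡ 3; y = λ·(16 - 3) - 27 ≡ 9. → (3, 9)
double: tangent at (3, 9): λ = (3·3² + 23)/(2·9) ≡ 19/18. 18⁻¹ ≡ 19 (mod 31), so λ ≡ 19·19 ≡ 20.
  x = λ² - 3 - 3 = 400 - 6 ≡ 22; y = λ·(3 - 22) - 9 ≡ 14. → (22, 14)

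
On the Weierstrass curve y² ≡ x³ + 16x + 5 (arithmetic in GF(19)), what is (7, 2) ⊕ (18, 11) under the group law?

(7, 2) + (18, 11). λ = (11 - 2)/(18 - 7) ≡ 9/11 mod 19. 11⁻¹ ≡ 7 (mod 19) since 11·7 = 77 ≡ 1, so λ ≡ 6.
  x = λ² - 7 - 18 = 36 - 25 ≡ 11; y = λ·(7 - 11) - 2 ≡ 12. → (11, 12)

(11, 12)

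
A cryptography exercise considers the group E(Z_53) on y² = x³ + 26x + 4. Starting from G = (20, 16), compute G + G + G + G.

Double-and-add on 4 = (100)₂. Start with G = (20, 16) for the leading 1-bit.
double: tangent at (20, 16): λ = (3·20² + 26)/(2·16) ≡ 7/32. 32⁻¹ ≡ 5 (mod 53) since 32·5 = 160 ≡ 1, so λ ≡ 7·5 ≡ 35.
  x = λ² - 20 - 20 = 1225 - 40 ≡ 19; y = λ·(20 - 19) - 16 ≡ 19. → (19, 19)
double: tangent at (19, 19): λ = (3·19² + 26)/(2·19) ≡ 49/38. 38⁻¹ ≡ 7 (mod 53) since 38·7 = 266 ≡ 1, so λ ≡ 49·7 ≡ 25.
  x = λ² - 19 - 19 = 625 - 38 ≡ 4; y = λ·(19 - 4) - 19 ≡ 38. → (4, 38)

(4, 38)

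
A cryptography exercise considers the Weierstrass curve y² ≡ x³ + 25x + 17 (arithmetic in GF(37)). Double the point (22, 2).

tangent at (22, 2): λ = (3·22² + 25)/(2·2) ≡ 34/4. 4⁻¹ ≡ 28 (mod 37), so λ ≡ 34·28 ≡ 27.
  x = λ² - 22 - 22 = 729 - 44 ≡ 19; y = λ·(22 - 19) - 2 ≡ 5. → (19, 5)

(19, 5)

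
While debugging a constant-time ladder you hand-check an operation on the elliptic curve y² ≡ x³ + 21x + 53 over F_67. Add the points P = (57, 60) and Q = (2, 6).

(57, 60) + (2, 6). λ = (6 - 60)/(2 - 57) ≡ 13/12 mod 67. 12⁻¹ ≡ 28 (mod 67), so λ ≡ 29.
  x = λ² - 57 - 2 = 841 - 59 ≡ 45; y = λ·(57 - 45) - 60 ≡ 20. → (45, 20)

(45, 20)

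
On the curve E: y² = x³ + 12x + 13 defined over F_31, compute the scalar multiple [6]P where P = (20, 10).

(3, 13)

Double-and-add on 6 = (110)₂. Start with P = (20, 10) for the leading 1-bit.
double: tangent at (20, 10): λ = (3·20² + 12)/(2·10) ≡ 3/20. 20⁻¹ ≡ 14 (mod 31), so λ ≡ 3·14 ≡ 11.
  x = λ² - 20 - 20 = 121 - 40 ≡ 19; y = λ·(20 - 19) - 10 ≡ 1. → (19, 1)
add P: (19, 1) + (20, 10). λ = (10 - 1)/(20 - 19) ≡ 9/1 mod 31. 1⁻¹ ≡ 1 (mod 31), so λ ≡ 9.
  x = λ² - 19 - 20 = 81 - 39 ≡ 11; y = λ·(19 - 11) - 1 ≡ 9. → (11, 9)
double: tangent at (11, 9): λ = (3·11² + 12)/(2·9) ≡ 3/18. 18⁻¹ ≡ 19 (mod 31) since 18·19 = 342 ≡ 1, so λ ≡ 3·19 ≡ 26.
  x = λ² - 11 - 11 = 676 - 22 ≡ 3; y = λ·(11 - 3) - 9 ≡ 13. → (3, 13)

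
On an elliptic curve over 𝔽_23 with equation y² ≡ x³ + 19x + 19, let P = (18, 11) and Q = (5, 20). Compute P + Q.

(13, 5)

(18, 11) + (5, 20). λ = (20 - 11)/(5 - 18) ≡ 9/10 mod 23. 10⁻¹ ≡ 7 (mod 23), so λ ≡ 17.
  x = λ² - 18 - 5 = 289 - 23 ≡ 13; y = λ·(18 - 13) - 11 ≡ 5. → (13, 5)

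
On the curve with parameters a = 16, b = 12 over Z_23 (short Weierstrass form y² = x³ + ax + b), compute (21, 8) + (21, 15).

The two points share x = 21 and their y-coordinates satisfy 8 + 15 ≡ 0 (mod 23), so they are inverses. Their sum is O.

O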